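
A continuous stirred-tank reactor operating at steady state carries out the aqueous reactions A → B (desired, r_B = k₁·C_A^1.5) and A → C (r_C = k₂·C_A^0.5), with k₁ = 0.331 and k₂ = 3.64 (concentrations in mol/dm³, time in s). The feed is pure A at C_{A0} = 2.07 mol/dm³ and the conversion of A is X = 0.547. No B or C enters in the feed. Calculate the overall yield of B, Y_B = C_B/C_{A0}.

0.0430

Exit C_A = C_{A0}(1−X) = 2.07×0.453 = 0.9377 mol/dm³.
Rates in a CSTR are evaluated at the outlet concentration: r_B = 0.331×0.9377^1.5 = 0.3006, r_C = 3.64×0.9377^0.5 = 3.525.
Fraction of consumed A going to B: r_B/(r_B+r_C) = 0.07857.
C_B = 0.07857·C_{A0}·X = 0.07857×2.07×0.547 = 0.0890 mol/dm³; Y_B = C_B/C_{A0} = 0.0430.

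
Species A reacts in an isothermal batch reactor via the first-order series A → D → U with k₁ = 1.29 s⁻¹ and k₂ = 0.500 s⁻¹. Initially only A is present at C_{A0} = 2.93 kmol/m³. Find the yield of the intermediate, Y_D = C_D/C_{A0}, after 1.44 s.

The intermediate concentration in a first-order A→B→C sequence is C_D = k₁C_{A0}(e^(−k₁t) − e^(−k₂t))/(k₂−k₁).
e^(−k₁t) = e^(−1.29×1.44) = e^(−1.858) = 0.1560; e^(−k₂t) = e^(−0.7200) = 0.4868.
C_D = 1.29×2.93/(0.500−1.29) × (0.1560−0.4868) = (-4.784)×(-0.3307) = 1.582 kmol/m³.
Y_D = C_D/C_{A0} = 1.582/2.93 = 0.540.

0.540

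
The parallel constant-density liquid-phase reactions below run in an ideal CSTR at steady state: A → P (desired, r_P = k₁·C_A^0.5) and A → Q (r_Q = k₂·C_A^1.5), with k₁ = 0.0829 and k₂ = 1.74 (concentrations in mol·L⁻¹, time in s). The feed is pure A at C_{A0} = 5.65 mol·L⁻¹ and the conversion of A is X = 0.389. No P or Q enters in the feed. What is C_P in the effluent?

Exit C_A = C_{A0}(1−X) = 5.65×0.611 = 3.452 mol·L⁻¹.
Rates in a CSTR are evaluated at the outlet concentration: r_P = 0.0829×3.452^0.5 = 0.1540, r_Q = 1.74×3.452^1.5 = 11.16.
Fraction of consumed A going to P: r_P/(r_P+r_Q) = 0.01361.
C_P = 0.01361·C_{A0}·X = 0.01361×5.65×0.389 = 0.0299 mol·L⁻¹.

0.0299 mol·L⁻¹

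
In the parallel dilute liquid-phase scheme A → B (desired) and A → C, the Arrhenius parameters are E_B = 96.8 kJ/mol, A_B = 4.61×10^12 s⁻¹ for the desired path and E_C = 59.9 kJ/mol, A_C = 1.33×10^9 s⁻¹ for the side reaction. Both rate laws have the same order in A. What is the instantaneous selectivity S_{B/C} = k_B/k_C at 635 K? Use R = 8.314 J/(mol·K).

3.19

With equal orders, S_{B/C} = k_B/k_C = (A_B/A_C)·exp[(E_C−E_B)/(RT)].
(E_C−E_B)/(RT) = (59.9−96.8)×10³/(8.314×635) = -36900/5279 = -6.989.
k_B/k_C = (4.61×10^12/1.33×10^9)·exp(-6.989) = 3466 × 9.216×10^-4 = 3.19.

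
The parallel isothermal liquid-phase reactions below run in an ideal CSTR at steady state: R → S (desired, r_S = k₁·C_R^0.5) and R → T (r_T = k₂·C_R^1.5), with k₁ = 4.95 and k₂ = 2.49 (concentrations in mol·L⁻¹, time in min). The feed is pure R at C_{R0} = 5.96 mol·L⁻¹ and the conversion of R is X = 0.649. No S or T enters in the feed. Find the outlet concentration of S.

1.88 mol·L⁻¹

Exit C_R = C_{R0}(1−X) = 5.96×0.351 = 2.092 mol·L⁻¹.
A CSTR operates uniformly at the exit composition, giving r_S = 7.159 and r_T = 7.534 (each k·C_R^n at C_R = 2.092).
Fraction of consumed R going to S: r_S/(r_S+r_T) = 0.4873.
C_S = 0.4873·C_{R0}·X = 0.4873×5.96×0.649 = 1.88 mol·L⁻¹.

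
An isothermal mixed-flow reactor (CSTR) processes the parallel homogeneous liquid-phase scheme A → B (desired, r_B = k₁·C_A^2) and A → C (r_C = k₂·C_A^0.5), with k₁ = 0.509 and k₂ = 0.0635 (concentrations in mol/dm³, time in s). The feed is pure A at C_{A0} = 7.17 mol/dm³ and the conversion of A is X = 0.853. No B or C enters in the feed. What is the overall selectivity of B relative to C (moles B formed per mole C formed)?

8.67

Exit C_A = C_{A0}(1−X) = 7.17×0.147 = 1.054 mol/dm³.
A CSTR operates uniformly at the exit composition, giving r_B = 0.5654 and r_C = 0.06519 (each k·C_A^n at C_A = 1.054).
Overall selectivity = C_B/C_C = r_Bτ/(r_Cτ) = r_B/r_C = 8.67.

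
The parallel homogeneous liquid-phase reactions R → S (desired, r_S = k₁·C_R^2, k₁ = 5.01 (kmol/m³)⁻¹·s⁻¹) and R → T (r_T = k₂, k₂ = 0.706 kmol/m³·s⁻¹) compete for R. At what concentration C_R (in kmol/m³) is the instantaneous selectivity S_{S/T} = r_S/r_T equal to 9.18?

1.14 kmol/m³

S_{S/T} = (k₁/k₂)·C_R^2 ⇒ C_R = (S·k₂/k₁)^(0.5).
= (9.18×0.706/5.01)^(0.5) = (1.294)^(0.5) = 1.14 kmol/m³.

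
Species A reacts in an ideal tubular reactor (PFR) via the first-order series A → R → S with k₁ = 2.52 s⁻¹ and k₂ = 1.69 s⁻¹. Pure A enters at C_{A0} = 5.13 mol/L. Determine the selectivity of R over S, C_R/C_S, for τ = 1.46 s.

The intermediate concentration in a first-order A→B→C sequence is C_R = k₁C_{A0}(e^(−k₁τ) − e^(−k₂τ))/(k₂−k₁).
e^(−k₁τ) = e^(−2.52×1.46) = e^(−3.679) = 0.02524; e^(−k₂τ) = e^(−2.467) = 0.08481.
C_R = 2.52×5.13/(1.69−2.52) × (0.02524−0.08481) = (-15.58)×(-0.05956) = 0.9277 mol/L.
C_A = C_{A0}e^(−k₁τ) = 0.1295 mol/L, so C_S = C_{A0}−C_A−C_R = 4.073 mol/L; C_R/C_S = 0.228.

0.228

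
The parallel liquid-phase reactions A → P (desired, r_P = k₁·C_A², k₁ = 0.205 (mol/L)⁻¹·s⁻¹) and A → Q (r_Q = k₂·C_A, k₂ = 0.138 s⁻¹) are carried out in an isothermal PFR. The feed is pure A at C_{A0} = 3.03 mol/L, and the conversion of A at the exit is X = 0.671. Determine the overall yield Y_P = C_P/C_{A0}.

C_A = C_{A0}(1−X) = 0.9969 mol/L.
Along a PFR/batch, dC_Q/dC_A = −r_Q/(r_P+r_Q) = −k₂/(k₂+k₁·C_A).
Integrating from C_{A0} to C_A: C_Q = (0.138/0.205)·ln[(0.138+0.205·3.03)/(0.138+0.205·0.997)] = 0.6732·ln(0.7591/0.3424) = 0.5361 mol/L.
Then C_P = (C_{A0}−C_A) − C_Q = 2.033 − 0.5361 = 1.497 mol/L.
Y_P = C_P/C_{A0} = 1.497/3.03 = 0.494.

0.494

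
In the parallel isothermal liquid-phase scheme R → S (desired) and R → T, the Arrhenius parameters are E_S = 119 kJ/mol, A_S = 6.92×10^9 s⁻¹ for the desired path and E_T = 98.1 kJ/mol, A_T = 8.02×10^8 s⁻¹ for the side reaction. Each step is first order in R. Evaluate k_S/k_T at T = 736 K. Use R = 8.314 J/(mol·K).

Since both paths have the same order in R, the concentration cancels and S_{S/T} = k_S/k_T = (A_S/A_T)·exp[(E_T−E_S)/(RT)].
(E_T−E_S)/(RT) = (98.1−119)×10³/(8.314×736) = -20900/6119 = -3.416.
k_S/k_T = (6.92×10^9/8.02×10^8)·exp(-3.416) = 8.628 × 0.03286 = 0.284.
Since E_S > E_T, raising the temperature improves selectivity toward S.

0.284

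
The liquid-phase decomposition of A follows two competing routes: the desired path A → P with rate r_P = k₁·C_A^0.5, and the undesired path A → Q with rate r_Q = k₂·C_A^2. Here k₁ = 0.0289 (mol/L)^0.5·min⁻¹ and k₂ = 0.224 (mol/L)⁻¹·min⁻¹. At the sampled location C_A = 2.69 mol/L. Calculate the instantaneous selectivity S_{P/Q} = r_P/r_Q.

0.0292

S_{P/Q} = r_P/r_Q = (k₁·C_A^0.5)/(k₂·C_A^2) = (k₁/k₂)·C_A^-1.5.
= (0.0289×2.690^0.5) / (0.224×2.690^2) = 0.04740/1.621 = 0.0292.
The undesired path is higher order in A, so low C_A (CSTR or dilute feed) favours P.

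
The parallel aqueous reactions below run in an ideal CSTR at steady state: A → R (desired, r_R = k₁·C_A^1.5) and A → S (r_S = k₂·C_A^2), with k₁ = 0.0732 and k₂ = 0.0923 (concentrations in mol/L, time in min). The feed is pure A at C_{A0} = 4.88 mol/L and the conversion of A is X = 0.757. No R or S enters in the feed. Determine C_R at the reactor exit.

1.56 mol/L

Exit C_A = C_{A0}(1−X) = 4.88×0.243 = 1.186 mol/L.
Rates in a CSTR are evaluated at the outlet concentration: r_R = 0.0732×1.186^1.5 = 0.09453, r_S = 0.0923×1.186^2 = 0.1298.
Fraction of consumed A going to R: r_R/(r_R+r_S) = 0.4214.
C_R = 0.4214·C_{A0}·X = 0.4214×4.88×0.757 = 1.56 mol/L.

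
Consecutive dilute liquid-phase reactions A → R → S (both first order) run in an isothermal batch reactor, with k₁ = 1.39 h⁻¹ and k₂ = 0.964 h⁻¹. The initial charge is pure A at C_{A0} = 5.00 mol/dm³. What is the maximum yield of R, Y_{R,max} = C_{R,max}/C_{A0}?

0.437

For a first-order series the maximum intermediate yield is C_{R,max}/C_{A0} = (k₁/k₂)^[k₂/(k₂−k₁)].
= (1.39/0.964)^(0.964/(0.964−1.39)) = (1.442)^(-2.263) = 0.4369.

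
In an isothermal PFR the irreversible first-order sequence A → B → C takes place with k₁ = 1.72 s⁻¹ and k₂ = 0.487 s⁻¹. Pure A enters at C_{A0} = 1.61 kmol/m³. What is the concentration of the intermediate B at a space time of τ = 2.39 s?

0.664 kmol/m³

The intermediate concentration in a first-order A→B→C sequence is C_B = k₁C_{A0}(e^(−k₁τ) − e^(−k₂τ))/(k₂−k₁).
e^(−k₁τ) = e^(−1.72×2.39) = e^(−4.111) = 0.01639; e^(−k₂τ) = e^(−1.164) = 0.3123.
C_B = 1.72×1.61/(0.487−1.72) × (0.01639−0.3123) = (-2.246)×(-0.2959) = 0.6645 kmol/m³.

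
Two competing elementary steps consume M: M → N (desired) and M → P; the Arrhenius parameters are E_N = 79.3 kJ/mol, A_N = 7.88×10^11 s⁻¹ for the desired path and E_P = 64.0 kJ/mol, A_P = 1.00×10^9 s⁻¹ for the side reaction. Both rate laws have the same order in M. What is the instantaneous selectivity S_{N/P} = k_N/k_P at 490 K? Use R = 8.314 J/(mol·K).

18.4

With equal orders, S_{N/P} = k_N/k_P = (A_N/A_P)·exp[(E_P−E_N)/(RT)].
(E_P−E_N)/(RT) = (64.0−79.3)×10³/(8.314×490) = -15300/4074 = -3.756.
k_N/k_P = (7.88×10^11/1.00×10^9)·exp(-3.756) = 788.0 × 0.02339 = 18.4.
Since E_N > E_P, raising the temperature improves selectivity toward N.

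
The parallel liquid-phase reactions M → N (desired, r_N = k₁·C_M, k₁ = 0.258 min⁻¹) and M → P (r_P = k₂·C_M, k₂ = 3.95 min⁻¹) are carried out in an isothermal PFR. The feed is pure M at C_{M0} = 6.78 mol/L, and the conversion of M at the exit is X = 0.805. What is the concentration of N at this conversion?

C_M = C_{M0}(1−X) = 1.322 mol/L.
Both paths are first order in M, so the instantaneous fraction to N is constant: dC_N/d(−C_M) = k₁/(k₁+k₂) = 0.06131.
C_N = 0.06131·(C_{M0}−C_M) = 0.06131×5.458 = 0.335 mol/L.

0.335 mol/L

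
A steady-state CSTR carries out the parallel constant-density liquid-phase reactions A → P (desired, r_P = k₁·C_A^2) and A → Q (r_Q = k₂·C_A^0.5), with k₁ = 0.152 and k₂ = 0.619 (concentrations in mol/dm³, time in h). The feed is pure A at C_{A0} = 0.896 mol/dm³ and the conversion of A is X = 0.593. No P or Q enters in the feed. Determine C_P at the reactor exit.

0.0273 mol/dm³

Exit C_A = C_{A0}(1−X) = 0.896×0.407 = 0.3647 mol/dm³.
A CSTR operates uniformly at the exit composition, giving r_P = 0.02021 and r_Q = 0.3738 (each k·C_A^n at C_A = 0.3647).
Fraction of consumed A going to P: r_P/(r_P+r_Q) = 0.05130.
C_P = 0.05130·C_{A0}·X = 0.05130×0.896×0.593 = 0.0273 mol/dm³.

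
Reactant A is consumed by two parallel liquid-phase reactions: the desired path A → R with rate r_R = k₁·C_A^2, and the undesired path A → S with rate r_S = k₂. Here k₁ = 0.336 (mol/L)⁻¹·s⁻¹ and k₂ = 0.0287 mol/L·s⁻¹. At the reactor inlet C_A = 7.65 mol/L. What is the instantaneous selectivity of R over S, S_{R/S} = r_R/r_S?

S_{R/S} = r_R/r_S = (k₁·C_A^2)/(k₂) = (k₁/k₂)·C_A^2.
= (0.336×7.650^2) / (0.0287) = 19.66/0.02870 = 685.

685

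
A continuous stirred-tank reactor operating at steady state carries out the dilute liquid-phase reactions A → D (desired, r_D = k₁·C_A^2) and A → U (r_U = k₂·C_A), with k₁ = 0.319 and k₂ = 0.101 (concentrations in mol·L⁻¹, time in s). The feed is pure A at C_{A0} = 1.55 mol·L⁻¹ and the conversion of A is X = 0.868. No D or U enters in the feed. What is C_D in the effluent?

Exit C_A = C_{A0}(1−X) = 1.55×0.132 = 0.2046 mol·L⁻¹.
A CSTR operates uniformly at the exit composition, giving r_D = 0.01335 and r_U = 0.02066 (each k·C_A^n at C_A = 0.2046).
Fraction of consumed A going to D: r_D/(r_D+r_U) = 0.3925.
C_D = 0.3925·C_{A0}·X = 0.3925×1.55×0.868 = 0.528 mol·L⁻¹.

0.528 mol·L⁻¹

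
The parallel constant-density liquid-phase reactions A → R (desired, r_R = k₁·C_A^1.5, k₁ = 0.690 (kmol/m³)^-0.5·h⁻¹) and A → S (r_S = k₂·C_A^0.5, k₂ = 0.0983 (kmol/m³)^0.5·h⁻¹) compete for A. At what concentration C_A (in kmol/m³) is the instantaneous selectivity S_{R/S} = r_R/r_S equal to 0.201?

S_{R/S} = (k₁/k₂)·C_A ⇒ C_A = S·k₂/k₁.
= 0.201×0.0983/0.690 = 0.0286 kmol/m³.

0.0286 kmol/m³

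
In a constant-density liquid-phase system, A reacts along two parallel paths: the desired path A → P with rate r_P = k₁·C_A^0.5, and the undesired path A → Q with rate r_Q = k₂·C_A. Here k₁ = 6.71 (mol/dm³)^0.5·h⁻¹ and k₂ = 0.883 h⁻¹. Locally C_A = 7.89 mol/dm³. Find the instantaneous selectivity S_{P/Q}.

S_{P/Q} = r_P/r_Q = (k₁·C_A^0.5)/(k₂·C_A) = (k₁/k₂)·C_A^-0.5.
= (6.71×7.890^0.5) / (0.883×7.890) = 18.85/6.967 = 2.71.
The undesired path is higher order in A, so low C_A (CSTR or dilute feed) favours P.

2.71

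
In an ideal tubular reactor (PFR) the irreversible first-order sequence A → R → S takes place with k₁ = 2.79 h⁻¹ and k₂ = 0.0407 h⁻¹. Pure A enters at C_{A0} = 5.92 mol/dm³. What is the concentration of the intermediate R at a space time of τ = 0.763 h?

The intermediate concentration in a first-order A→B→C sequence is C_R = k₁C_{A0}(e^(−k₁τ) − e^(−k₂τ))/(k₂−k₁).
e^(−k₁τ) = e^(−2.79×0.763) = e^(−2.129) = 0.1190; e^(−k₂τ) = e^(−0.03105) = 0.9694.
C_R = 2.79×5.92/(0.0407−2.79) × (0.1190−0.9694) = (-6.008)×(-0.8504) = 5.109 mol/dm³.

5.11 mol/dm³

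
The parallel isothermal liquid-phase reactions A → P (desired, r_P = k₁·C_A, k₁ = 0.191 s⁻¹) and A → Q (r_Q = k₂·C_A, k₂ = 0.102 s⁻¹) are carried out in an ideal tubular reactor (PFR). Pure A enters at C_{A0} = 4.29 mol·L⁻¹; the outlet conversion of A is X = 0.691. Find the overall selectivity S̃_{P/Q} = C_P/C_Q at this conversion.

1.87

C_A = C_{A0}(1−X) = 1.326 mol·L⁻¹.
Both paths are first order in A, so the instantaneous fraction to P is constant: dC_P/d(−C_A) = k₁/(k₁+k₂) = 0.6519.
C_P = 0.6519·(C_{A0}−C_A) = 0.6519×2.964 = 1.93 mol·L⁻¹.
C_Q = (C_{A0}−C_A)−C_P = 1.032 mol·L⁻¹; S̃_{P/Q} = 1.932/1.032 = 1.87.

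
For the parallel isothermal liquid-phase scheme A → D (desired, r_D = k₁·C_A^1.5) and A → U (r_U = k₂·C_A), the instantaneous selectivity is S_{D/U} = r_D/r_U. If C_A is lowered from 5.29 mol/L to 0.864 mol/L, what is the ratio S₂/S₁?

S_{D/U} = (k₁/k₂)·C_A^0.5, so S₂/S₁ = (C_{A,2}/C_{A,1})^0.5.
= (0.864/5.29)^0.5 = (0.1633)^0.5 = 0.404.
Selectivity toward D falls as C_A falls — high-concentration operation is favoured.

0.404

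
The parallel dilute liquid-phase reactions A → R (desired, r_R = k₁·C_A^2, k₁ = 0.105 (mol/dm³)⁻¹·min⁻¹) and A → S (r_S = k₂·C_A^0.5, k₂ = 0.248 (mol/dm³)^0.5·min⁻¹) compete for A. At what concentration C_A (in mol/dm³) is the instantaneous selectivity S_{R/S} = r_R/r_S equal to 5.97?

S_{R/S} = (k₁/k₂)·C_A^1.5 ⇒ C_A = (S·k₂/k₁)^(1/1.5).
= (5.97×0.248/0.105)^(0.6667) = (14.10)^(0.6667) = 5.84 mol/dm³.

5.84 mol/dm³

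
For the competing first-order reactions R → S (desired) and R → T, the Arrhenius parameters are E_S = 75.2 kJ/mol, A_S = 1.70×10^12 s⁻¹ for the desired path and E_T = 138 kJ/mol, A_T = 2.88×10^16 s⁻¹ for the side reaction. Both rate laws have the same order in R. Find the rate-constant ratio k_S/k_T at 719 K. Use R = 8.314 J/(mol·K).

Since both paths have the same order in R, the concentration cancels and S_{S/T} = k_S/k_T = (A_S/A_T)·exp[(E_T−E_S)/(RT)].
(E_T−E_S)/(RT) = (138−75.2)×10³/(8.314×719) = 62800/5978 = 10.51.
k_S/k_T = (1.70×10^12/2.88×10^16)·exp(10.51) = 5.903×10^-5 × 36519 = 2.16.
Since E_S < E_T, lowering the temperature improves selectivity toward S.

2.16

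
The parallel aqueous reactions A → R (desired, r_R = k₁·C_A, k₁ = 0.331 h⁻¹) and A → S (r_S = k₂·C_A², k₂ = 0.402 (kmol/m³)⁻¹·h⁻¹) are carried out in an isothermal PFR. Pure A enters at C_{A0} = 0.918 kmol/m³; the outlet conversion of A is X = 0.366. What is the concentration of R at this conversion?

C_A = C_{A0}(1−X) = 0.5820 kmol/m³.
Along a PFR/batch, dC_R/dC_A = −r_R/(r_R+r_S) = −k₁/(k₁+k₂·C_A).
Integrating from C_{A0} to C_A: C_R = (0.331/0.402)·ln[(0.331+0.402·0.918)/(0.331+0.402·0.582)] = 0.8234·ln(0.7000/0.5650) = 0.1765 kmol/m³.

0.177 kmol/m³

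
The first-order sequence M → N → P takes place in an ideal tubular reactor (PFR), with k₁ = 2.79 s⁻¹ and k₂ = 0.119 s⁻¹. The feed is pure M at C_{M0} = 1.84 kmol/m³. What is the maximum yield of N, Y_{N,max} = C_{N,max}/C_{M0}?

0.869

At the optimum, C_{N,max}/C_{M0} = (k₁/k₂)^[k₂/(k₂−k₁)].
= (2.79/0.119)^(0.119/(0.119−2.79)) = (23.45)^(-0.04455) = 0.8689.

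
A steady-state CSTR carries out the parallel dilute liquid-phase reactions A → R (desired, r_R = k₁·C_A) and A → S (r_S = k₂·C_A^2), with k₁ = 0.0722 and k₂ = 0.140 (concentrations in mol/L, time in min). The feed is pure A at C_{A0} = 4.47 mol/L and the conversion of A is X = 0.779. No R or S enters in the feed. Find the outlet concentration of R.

Exit C_A = C_{A0}(1−X) = 4.47×0.221 = 0.9879 mol/L.
In a CSTR the entire volume is at exit conditions, so r_R = 0.0722×0.9879 = 0.07132 and r_S = 0.140×0.9879^2 = 0.1366.
Fraction of consumed A going to R: r_R/(r_R+r_S) = 0.3430.
C_R = 0.3430·C_{A0}·X = 0.3430×4.47×0.779 = 1.19 mol/L.

1.19 mol/L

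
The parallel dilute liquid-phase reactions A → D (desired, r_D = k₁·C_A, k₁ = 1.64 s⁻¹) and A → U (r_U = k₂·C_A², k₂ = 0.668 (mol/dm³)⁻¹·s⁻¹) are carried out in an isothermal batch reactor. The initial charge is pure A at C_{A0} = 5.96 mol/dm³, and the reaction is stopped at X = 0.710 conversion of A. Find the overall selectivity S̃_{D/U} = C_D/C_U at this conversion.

C_A = C_{A0}(1−X) = 1.728 mol/dm³.
Along a PFR/batch, dC_D/dC_A = −r_D/(r_D+r_U) = −k₁/(k₁+k₂·C_A).
Integrating from C_{A0} to C_A: C_D = (1.64/0.668)·ln[(1.64+0.668·5.96)/(1.64+0.668·1.73)] = 2.455·ln(5.621/2.795) = 1.716 mol/dm³.
C_U = (C_{A0}−C_A)−C_D = 2.516 mol/dm³; S̃_{D/U} = 1.716/2.516 = 0.682.

0.682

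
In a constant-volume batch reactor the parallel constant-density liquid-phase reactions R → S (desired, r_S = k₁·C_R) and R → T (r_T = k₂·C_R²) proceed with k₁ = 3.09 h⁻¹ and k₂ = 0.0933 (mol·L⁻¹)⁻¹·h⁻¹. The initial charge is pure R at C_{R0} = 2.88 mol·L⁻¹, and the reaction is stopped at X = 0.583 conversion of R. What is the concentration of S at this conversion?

1.58 mol·L⁻¹

C_R = C_{R0}(1−X) = 1.201 mol·L⁻¹.
Along a PFR/batch, dC_S/dC_R = −r_S/(r_S+r_T) = −k₁/(k₁+k₂·C_R).
Integrating from C_{R0} to C_R: C_S = (3.09/0.0933)·ln[(3.09+0.0933·2.88)/(3.09+0.0933·1.20)] = 33.12·ln(3.359/3.202) = 1.582 mol·L⁻¹.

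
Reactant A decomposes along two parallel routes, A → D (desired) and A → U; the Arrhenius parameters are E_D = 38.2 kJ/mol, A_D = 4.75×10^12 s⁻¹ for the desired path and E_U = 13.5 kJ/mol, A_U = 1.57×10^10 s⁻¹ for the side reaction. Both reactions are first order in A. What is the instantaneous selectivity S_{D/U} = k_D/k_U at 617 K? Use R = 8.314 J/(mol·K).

Since both paths have the same order in A, the concentration cancels and S_{D/U} = k_D/k_U = (A_D/A_U)·exp[(E_U−E_D)/(RT)].
(E_U−E_D)/(RT) = (13.5−38.2)×10³/(8.314×617) = -24700/5130 = -4.815.
k_D/k_U = (4.75×10^12/1.57×10^10)·exp(-4.815) = 302.5 × 0.008107 = 2.45.
Since E_D > E_U, raising the temperature improves selectivity toward D.

2.45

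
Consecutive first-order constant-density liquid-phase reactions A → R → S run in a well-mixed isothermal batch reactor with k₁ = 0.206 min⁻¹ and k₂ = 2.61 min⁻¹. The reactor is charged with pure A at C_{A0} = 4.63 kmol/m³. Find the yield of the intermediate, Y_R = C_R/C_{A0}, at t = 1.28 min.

0.0628

For first-order series with pure A initially, C_R(t) = k₁C_{A0}/(k₂−k₁)·(e^(−k₁t) − e^(−k₂t)).
e^(−k₁t) = e^(−0.206×1.28) = e^(−0.2637) = 0.7682; e^(−k₂t) = e^(−3.341) = 0.03541.
C_R = 0.206×4.63/(2.61−0.206) × (0.7682−0.03541) = 0.3967×0.7328 = 0.2907 kmol/m³.
Y_R = C_R/C_{A0} = 0.2907/4.63 = 0.0628.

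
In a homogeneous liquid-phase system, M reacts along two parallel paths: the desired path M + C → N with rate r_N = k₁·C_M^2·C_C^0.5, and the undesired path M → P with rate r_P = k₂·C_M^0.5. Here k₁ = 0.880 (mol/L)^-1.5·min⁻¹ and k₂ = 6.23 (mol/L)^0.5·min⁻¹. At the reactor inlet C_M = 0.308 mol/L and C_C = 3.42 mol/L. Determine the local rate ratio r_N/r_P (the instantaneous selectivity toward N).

0.0447

S_{N/P} = r_N/r_P = (k₁·C_M^2·C_C^0.5)/(k₂·C_M^0.5) = (k₁/k₂)·C_M^1.5·C_C^0.5.
= (0.880×0.3080^2×3.420^0.5) / (6.23×0.3080^0.5) = 0.1544/3.458 = 0.0447.
Since the desired path is higher order in M, keeping C_M high (PFR or concentrated feed) favours N.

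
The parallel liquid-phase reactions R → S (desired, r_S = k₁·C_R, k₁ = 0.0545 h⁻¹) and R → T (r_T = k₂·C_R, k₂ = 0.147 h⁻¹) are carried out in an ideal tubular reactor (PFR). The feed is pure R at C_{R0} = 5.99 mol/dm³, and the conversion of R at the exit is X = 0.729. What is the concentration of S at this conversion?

C_R = C_{R0}(1−X) = 1.623 mol/dm³.
Both paths are first order in R, so the instantaneous fraction to S is constant: dC_S/d(−C_R) = k₁/(k₁+k₂) = 0.2705.
C_S = 0.2705·(C_{R0}−C_R) = 0.2705×4.367 = 1.18 mol/dm³.

1.18 mol/dm³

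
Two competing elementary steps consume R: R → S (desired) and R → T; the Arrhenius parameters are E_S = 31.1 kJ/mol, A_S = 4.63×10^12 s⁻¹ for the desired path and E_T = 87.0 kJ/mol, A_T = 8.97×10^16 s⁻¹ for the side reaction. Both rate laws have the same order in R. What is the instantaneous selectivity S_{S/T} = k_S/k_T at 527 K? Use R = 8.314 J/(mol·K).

Since both paths have the same order in R, the concentration cancels and S_{S/T} = k_S/k_T = (A_S/A_T)·exp[(E_T−E_S)/(RT)].
(E_T−E_S)/(RT) = (87.0−31.1)×10³/(8.314×527) = 55900/4381 = 12.76.
k_S/k_T = (4.63×10^12/8.97×10^16)·exp(12.76) = 5.162×10^-5 × 3.474×10^5 = 17.9.

17.9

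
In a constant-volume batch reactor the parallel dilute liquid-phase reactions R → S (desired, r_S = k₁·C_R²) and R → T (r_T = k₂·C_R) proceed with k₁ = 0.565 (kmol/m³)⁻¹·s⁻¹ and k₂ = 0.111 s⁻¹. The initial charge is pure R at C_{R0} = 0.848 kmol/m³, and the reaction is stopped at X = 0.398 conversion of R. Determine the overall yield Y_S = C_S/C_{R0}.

0.308

C_R = C_{R0}(1−X) = 0.5105 kmol/m³.
Along a PFR/batch, dC_T/dC_R = −r_T/(r_S+r_T) = −k₂/(k₂+k₁·C_R).
Integrating from C_{R0} to C_R: C_T = (0.111/0.565)·ln[(0.111+0.565·0.848)/(0.111+0.565·0.510)] = 0.1965·ln(0.5901/0.3994) = 0.07668 kmol/m³.
Then C_S = (C_{R0}−C_R) − C_T = 0.3375 − 0.07668 = 0.2608 kmol/m³.
Y_S = C_S/C_{R0} = 0.2608/0.848 = 0.308.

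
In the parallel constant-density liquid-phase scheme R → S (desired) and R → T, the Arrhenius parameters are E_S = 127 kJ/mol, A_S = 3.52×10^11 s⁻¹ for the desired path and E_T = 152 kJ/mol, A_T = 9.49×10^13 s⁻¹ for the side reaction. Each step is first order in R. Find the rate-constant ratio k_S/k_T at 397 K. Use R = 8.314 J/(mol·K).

7.22

With equal orders, S_{S/T} = k_S/k_T = (A_S/A_T)·exp[(E_T−E_S)/(RT)].
(E_T−E_S)/(RT) = (152−127)×10³/(8.314×397) = 25000/3301 = 7.574.
k_S/k_T = (3.52×10^11/9.49×10^13)·exp(7.574) = 0.003709 × 1947 = 7.22.
Since E_S < E_T, lowering the temperature improves selectivity toward S.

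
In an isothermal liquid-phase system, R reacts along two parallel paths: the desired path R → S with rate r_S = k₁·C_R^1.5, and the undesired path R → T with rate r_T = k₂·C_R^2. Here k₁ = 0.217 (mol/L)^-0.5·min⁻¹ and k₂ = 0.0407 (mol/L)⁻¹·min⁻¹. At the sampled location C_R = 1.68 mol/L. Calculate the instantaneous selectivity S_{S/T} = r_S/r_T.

4.11

S_{S/T} = r_S/r_T = (k₁·C_R^1.5)/(k₂·C_R^2) = (k₁/k₂)·C_R^-0.5.
= (0.217×1.680^1.5) / (0.0407×1.680^2) = 0.4725/0.1149 = 4.11.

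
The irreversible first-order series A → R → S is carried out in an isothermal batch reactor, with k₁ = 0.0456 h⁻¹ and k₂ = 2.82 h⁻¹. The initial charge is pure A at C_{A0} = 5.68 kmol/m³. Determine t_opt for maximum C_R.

The intermediate peaks when r₁ = r₂, i.e. k₁e^(−k₁t) = k₂e^(−k₂t), giving t_opt = ln(k₂/k₁)/(k₂−k₁).
= ln(2.82/0.0456)/(2.82−0.0456) = ln(61.84)/2.774 = 4.125/2.774 = 1.49 h.

1.49 h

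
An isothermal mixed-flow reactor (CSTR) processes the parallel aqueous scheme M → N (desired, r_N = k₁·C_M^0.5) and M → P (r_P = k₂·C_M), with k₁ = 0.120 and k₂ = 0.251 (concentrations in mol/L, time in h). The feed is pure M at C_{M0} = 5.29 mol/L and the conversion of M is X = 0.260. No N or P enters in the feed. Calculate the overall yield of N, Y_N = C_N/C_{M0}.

0.0506

Exit C_M = C_{M0}(1−X) = 5.29×0.740 = 3.915 mol/L.
Rates in a CSTR are evaluated at the outlet concentration: r_N = 0.120×3.915^0.5 = 0.2374, r_P = 0.251×3.915 = 0.9826.
Fraction of consumed M going to N: r_N/(r_N+r_P) = 0.1946.
C_N = 0.1946·C_{M0}·X = 0.1946×5.29×0.260 = 0.268 mol/L; Y_N = C_N/C_{M0} = 0.0506.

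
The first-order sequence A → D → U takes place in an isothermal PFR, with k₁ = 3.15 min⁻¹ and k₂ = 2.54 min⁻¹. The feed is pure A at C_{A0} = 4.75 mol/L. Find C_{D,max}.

1.94 mol/L

At the optimum, C_{D,max}/C_{A0} = (k₁/k₂)^[k₂/(k₂−k₁)].
= (3.15/2.54)^(2.54/(2.54−3.15)) = (1.240)^(-4.164) = 0.4081.
C_{D,max} = 0.4081×4.75 = 1.94 mol/L.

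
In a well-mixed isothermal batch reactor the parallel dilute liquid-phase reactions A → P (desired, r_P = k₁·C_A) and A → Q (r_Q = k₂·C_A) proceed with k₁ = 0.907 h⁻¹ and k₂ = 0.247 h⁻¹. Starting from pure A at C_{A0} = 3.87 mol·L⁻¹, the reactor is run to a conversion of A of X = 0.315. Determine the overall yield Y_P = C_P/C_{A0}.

0.248

C_A = C_{A0}(1−X) = 2.651 mol·L⁻¹.
Both paths are first order in A, so the instantaneous fraction to P is constant: dC_P/d(−C_A) = k₁/(k₁+k₂) = 0.7860.
C_P = 0.7860·(C_{A0}−C_A) = 0.7860×1.219 = 0.958 mol·L⁻¹.
Y_P = C_P/C_{A0} = 0.9581/3.87 = 0.248.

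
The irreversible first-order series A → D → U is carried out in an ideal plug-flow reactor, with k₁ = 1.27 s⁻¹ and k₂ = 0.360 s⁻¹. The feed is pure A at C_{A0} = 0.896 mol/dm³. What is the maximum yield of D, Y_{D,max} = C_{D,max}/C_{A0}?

0.607

For a first-order series the maximum intermediate yield is C_{D,max}/C_{A0} = (k₁/k₂)^[k₂/(k₂−k₁)].
= (1.27/0.360)^(0.360/(0.360−1.27)) = (3.528)^(-0.3956) = 0.6073.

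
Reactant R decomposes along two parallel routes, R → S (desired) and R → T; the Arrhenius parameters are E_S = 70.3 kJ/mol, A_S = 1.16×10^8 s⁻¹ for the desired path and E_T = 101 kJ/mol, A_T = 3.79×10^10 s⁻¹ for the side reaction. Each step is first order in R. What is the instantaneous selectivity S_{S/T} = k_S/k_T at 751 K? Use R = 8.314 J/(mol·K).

Since both paths have the same order in R, the concentration cancels and S_{S/T} = k_S/k_T = (A_S/A_T)·exp[(E_T−E_S)/(RT)].
(E_T−E_S)/(RT) = (101−70.3)×10³/(8.314×751) = 30700/6244 = 4.917.
k_S/k_T = (1.16×10^8/3.79×10^10)·exp(4.917) = 0.003061 × 136.6 = 0.418.

0.418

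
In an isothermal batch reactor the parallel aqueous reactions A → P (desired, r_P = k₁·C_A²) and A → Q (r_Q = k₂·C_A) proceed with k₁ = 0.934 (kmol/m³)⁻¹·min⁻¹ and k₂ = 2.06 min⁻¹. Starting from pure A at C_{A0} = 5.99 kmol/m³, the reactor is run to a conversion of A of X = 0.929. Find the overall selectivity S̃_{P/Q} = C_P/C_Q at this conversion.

1.22

C_A = C_{A0}(1−X) = 0.4253 kmol/m³.
Along a PFR/batch, dC_Q/dC_A = −r_Q/(r_P+r_Q) = −k₂/(k₂+k₁·C_A).
Integrating from C_{A0} to C_A: C_Q = (2.06/0.934)·ln[(2.06+0.934·5.99)/(2.06+0.934·0.425)] = 2.206·ln(7.655/2.457) = 2.506 kmol/m³.
Then C_P = (C_{A0}−C_A) − C_Q = 5.565 − 2.506 = 3.059 kmol/m³.
S̃_{P/Q} = C_P/C_Q = 3.059/2.506 = 1.22.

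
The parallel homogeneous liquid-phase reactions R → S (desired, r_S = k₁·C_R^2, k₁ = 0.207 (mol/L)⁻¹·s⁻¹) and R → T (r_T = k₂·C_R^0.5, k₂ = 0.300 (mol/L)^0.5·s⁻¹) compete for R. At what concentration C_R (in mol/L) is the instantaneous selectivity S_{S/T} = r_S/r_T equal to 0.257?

S_{S/T} = (k₁/k₂)·C_R^1.5 ⇒ C_R = (S·k₂/k₁)^(1/1.5).
= (0.257×0.300/0.207)^(0.6667) = (0.3725)^(0.6667) = 0.518 mol/L.

0.518 mol/L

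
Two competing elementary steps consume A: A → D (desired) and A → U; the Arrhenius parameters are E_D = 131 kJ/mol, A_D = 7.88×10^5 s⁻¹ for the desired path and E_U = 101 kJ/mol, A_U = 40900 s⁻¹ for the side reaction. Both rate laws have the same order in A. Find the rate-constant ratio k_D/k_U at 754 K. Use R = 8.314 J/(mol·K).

0.161

k_D/k_U = (A_D/A_U)·exp[−(E_D−E_U)/(RT)] = (A_D/A_U)·exp[(E_U−E_D)/(RT)].
(E_U−E_D)/(RT) = (101−131)×10³/(8.314×754) = -30000/6269 = -4.786.
k_D/k_U = (7.88×10^5/40900)·exp(-4.786) = 19.27 × 0.008349 = 0.161.
Since E_D > E_U, raising the temperature improves selectivity toward D.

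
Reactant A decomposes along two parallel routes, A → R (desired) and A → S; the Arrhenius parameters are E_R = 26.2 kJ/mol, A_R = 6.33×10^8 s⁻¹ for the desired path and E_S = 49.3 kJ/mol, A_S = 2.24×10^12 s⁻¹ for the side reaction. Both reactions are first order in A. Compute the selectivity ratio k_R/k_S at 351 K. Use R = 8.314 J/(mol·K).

0.774

With equal orders, S_{R/S} = k_R/k_S = (A_R/A_S)·exp[(E_S−E_R)/(RT)].
(E_S−E_R)/(RT) = (49.3−26.2)×10³/(8.314×351) = 23100/2918 = 7.916.
k_R/k_S = (6.33×10^8/2.24×10^12)·exp(7.916) = 2.826×10^-4 × 2740 = 0.774.
Since E_R < E_S, lowering the temperature improves selectivity toward R.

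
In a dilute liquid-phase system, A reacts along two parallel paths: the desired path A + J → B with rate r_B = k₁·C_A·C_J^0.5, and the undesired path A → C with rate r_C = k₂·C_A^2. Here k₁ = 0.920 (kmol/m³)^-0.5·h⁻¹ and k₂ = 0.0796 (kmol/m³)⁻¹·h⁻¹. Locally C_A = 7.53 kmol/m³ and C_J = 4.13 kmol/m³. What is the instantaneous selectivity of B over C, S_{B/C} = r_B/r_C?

S_{B/C} = r_B/r_C = (k₁·C_A·C_J^0.5)/(k₂·C_A^2) = (k₁/k₂)·C_A⁻¹·C_J^0.5.
= (0.920×7.530×4.130^0.5) / (0.0796×7.530^2) = 14.08/4.513 = 3.12.

3.12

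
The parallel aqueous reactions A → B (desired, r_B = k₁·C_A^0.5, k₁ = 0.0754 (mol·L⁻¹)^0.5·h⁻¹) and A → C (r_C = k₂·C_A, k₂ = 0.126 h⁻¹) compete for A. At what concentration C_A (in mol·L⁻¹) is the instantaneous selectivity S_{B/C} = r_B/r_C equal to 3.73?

S_{B/C} = (k₁/k₂)·C_A^-0.5 ⇒ C_A = (S·k₂/k₁)^(-2).
= (3.73×0.126/0.0754)^(-2) = (6.233)^(-2) = 0.0257 mol·L⁻¹.

0.0257 mol·L⁻¹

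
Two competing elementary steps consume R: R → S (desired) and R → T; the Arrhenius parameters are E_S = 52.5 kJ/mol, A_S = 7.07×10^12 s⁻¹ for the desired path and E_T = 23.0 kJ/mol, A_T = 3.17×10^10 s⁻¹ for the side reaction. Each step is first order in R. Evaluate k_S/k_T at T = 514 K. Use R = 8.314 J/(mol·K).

With equal orders, S_{S/T} = k_S/k_T = (A_S/A_T)·exp[(E_T−E_S)/(RT)].
(E_T−E_S)/(RT) = (23.0−52.5)×10³/(8.314×514) = -29500/4273 = -6.903.
k_S/k_T = (7.07×10^12/3.17×10^10)·exp(-6.903) = 223.0 × 0.001005 = 0.224.

0.224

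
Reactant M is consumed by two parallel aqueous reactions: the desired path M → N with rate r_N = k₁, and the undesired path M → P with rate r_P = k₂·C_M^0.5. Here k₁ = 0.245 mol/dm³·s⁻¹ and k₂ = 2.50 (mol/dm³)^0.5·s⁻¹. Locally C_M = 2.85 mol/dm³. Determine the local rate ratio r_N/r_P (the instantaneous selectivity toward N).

S_{N/P} = r_N/r_P = (k₁)/(k₂·C_M^0.5) = (k₁/k₂)·C_M^-0.5.
= (0.245) / (2.50×2.850^0.5) = 0.2450/4.220 = 0.0581.

0.0581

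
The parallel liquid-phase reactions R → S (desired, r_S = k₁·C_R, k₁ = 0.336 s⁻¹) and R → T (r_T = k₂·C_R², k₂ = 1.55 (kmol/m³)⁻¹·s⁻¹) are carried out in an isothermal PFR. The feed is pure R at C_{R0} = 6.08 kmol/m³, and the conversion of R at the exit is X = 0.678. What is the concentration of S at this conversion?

C_R = C_{R0}(1−X) = 1.958 kmol/m³.
Along a PFR/batch, dC_S/dC_R = −r_S/(r_S+r_T) = −k₁/(k₁+k₂·C_R).
Integrating from C_{R0} to C_R: C_S = (0.336/1.55)·ln[(0.336+1.55·6.08)/(0.336+1.55·1.96)] = 0.2168·ln(9.760/3.371) = 0.2305 kmol/m³.

0.230 kmol/m³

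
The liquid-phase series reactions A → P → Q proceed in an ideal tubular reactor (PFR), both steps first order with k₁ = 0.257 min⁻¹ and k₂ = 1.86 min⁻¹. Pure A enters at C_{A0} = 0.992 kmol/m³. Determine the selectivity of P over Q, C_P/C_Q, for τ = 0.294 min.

3.30

The intermediate concentration in a first-order A→B→C sequence is C_P = k₁C_{A0}(e^(−k₁τ) − e^(−k₂τ))/(k₂−k₁).
e^(−k₁τ) = e^(−0.257×0.294) = e^(−0.07556) = 0.9272; e^(−k₂τ) = e^(−0.5468) = 0.5788.
C_P = 0.257×0.992/(1.86−0.257) × (0.9272−0.5788) = 0.1590×0.3485 = 0.05542 kmol/m³.
C_A = C_{A0}e^(−k₁τ) = 0.9198 kmol/m³, so C_Q = C_{A0}−C_A−C_P = 0.01677 kmol/m³; C_P/C_Q = 3.30.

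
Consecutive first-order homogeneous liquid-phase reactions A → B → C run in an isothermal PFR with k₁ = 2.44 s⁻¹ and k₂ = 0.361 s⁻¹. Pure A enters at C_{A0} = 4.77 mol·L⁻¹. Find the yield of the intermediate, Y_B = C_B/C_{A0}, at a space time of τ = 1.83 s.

Solving the coupled first-order balances gives C_B(τ) = [k₁/(k₂−k₁)]·C_{A0}·(e^(−k₁τ) − e^(−k₂τ)).
e^(−k₁τ) = e^(−2.44×1.83) = e^(−4.465) = 0.01150; e^(−k₂τ) = e^(−0.6606) = 0.5165.
C_B = 2.44×4.77/(0.361−2.44) × (0.01150−0.5165) = (-5.598)×(-0.5050) = 2.827 mol·L⁻¹.
Y_B = C_B/C_{A0} = 2.827/4.77 = 0.593.

0.593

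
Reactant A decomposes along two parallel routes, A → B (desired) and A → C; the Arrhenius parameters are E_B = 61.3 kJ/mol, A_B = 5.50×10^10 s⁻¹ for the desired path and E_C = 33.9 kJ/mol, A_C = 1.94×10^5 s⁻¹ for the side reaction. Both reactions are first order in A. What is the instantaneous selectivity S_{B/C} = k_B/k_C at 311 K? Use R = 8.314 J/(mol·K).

Since both paths have the same order in A, the concentration cancels and S_{B/C} = k_B/k_C = (A_B/A_C)·exp[(E_C−E_B)/(RT)].
(E_C−E_B)/(RT) = (33.9−61.3)×10³/(8.314×311) = -27400/2586 = -10.60.
k_B/k_C = (5.50×10^10/1.94×10^5)·exp(-10.60) = 2.835×10^5 × 2.499×10^-5 = 7.09.
Since E_B > E_C, raising the temperature improves selectivity toward B.

7.09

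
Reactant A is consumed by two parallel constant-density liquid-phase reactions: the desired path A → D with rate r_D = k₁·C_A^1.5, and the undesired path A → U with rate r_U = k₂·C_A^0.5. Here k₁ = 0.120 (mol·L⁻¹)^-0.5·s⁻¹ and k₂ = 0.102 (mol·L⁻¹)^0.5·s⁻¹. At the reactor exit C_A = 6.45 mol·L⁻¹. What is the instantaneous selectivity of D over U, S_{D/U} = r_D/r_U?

7.59

S_{D/U} = r_D/r_U = (k₁·C_A^1.5)/(k₂·C_A^0.5) = (k₁/k₂)·C_A.
= (0.120×6.450^1.5) / (0.102×6.450^0.5) = 1.966/0.2590 = 7.59.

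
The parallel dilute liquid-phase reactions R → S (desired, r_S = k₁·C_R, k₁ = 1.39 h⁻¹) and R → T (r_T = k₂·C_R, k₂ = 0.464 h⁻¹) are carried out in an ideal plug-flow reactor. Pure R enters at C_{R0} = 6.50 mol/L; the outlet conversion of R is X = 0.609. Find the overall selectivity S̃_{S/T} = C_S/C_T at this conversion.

C_R = C_{R0}(1−X) = 2.542 mol/L.
Both paths are first order in R, so the instantaneous fraction to S is constant: dC_S/d(−C_R) = k₁/(k₁+k₂) = 0.7497.
C_S = 0.7497·(C_{R0}−C_R) = 0.7497×3.958 = 2.97 mol/L.
C_T = (C_{R0}−C_R)−C_S = 0.9907 mol/L; S̃_{S/T} = 2.968/0.9907 = 3.00.

3.00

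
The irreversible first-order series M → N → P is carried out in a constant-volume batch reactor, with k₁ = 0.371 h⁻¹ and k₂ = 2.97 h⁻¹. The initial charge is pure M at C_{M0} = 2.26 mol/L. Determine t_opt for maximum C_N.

For first-order series the maximum of C_N occurs at t_opt = ln(k₂/k₁)/(k₂−k₁).
= ln(2.97/0.371)/(2.97−0.371) = ln(8.005)/2.599 = 2.080/2.599 = 0.800 h.

0.800 h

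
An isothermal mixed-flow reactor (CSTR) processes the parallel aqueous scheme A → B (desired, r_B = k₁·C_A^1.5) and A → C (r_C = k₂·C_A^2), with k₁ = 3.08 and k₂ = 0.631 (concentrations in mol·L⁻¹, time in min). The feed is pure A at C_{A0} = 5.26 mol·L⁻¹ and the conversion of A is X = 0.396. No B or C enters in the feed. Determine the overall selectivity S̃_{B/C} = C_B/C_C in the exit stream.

Exit C_A = C_{A0}(1−X) = 5.26×0.604 = 3.177 mol·L⁻¹.
Rates in a CSTR are evaluated at the outlet concentration: r_B = 3.08×3.177^1.5 = 17.44, r_C = 0.631×3.177^2 = 6.369.
Overall selectivity = C_B/C_C = r_Bτ/(r_Cτ) = r_B/r_C = 2.74.

2.74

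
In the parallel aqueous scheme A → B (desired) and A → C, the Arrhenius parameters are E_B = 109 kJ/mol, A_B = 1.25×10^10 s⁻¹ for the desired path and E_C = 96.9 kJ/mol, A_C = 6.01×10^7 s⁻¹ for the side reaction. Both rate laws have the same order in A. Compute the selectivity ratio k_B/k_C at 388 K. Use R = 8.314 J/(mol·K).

4.89

Since both paths have the same order in A, the concentration cancels and S_{B/C} = k_B/k_C = (A_B/A_C)·exp[(E_C−E_B)/(RT)].
(E_C−E_B)/(RT) = (96.9−109)×10³/(8.314×388) = -12100/3226 = -3.751.
k_B/k_C = (1.25×10^10/6.01×10^7)·exp(-3.751) = 208.0 × 0.02349 = 4.89.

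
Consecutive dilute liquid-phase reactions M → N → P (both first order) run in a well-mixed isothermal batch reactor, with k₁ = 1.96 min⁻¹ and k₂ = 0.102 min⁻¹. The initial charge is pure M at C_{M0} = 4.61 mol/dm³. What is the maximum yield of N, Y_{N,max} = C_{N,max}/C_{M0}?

For a first-order series the maximum intermediate yield is C_{N,max}/C_{M0} = (k₁/k₂)^[k₂/(k₂−k₁)].
= (1.96/0.102)^(0.102/(0.102−1.96)) = (19.22)^(-0.05490) = 0.8502.

0.850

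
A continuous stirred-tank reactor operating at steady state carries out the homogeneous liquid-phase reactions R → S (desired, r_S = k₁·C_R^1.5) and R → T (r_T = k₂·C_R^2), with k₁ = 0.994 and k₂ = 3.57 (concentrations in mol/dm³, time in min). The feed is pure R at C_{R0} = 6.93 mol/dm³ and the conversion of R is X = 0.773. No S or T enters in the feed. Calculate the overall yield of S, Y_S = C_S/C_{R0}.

0.140

Exit C_R = C_{R0}(1−X) = 6.93×0.227 = 1.573 mol/dm³.
A CSTR operates uniformly at the exit composition, giving r_S = 1.961 and r_T = 8.835 (each k·C_R^n at C_R = 1.573).
Fraction of consumed R going to S: r_S/(r_S+r_T) = 0.1817.
C_S = 0.1817·C_{R0}·X = 0.1817×6.93×0.773 = 0.973 mol/dm³; Y_S = C_S/C_{R0} = 0.140.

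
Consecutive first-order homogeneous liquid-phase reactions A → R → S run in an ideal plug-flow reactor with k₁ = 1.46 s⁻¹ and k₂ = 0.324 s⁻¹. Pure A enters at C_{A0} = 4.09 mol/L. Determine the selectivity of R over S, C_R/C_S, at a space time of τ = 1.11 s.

For first-order series with pure A initially, C_R(τ) = k₁C_{A0}/(k₂−k₁)·(e^(−k₁τ) − e^(−k₂τ)).
e^(−k₁τ) = e^(−1.46×1.11) = e^(−1.621) = 0.1978; e^(−k₂τ) = e^(−0.3596) = 0.6979.
C_R = 1.46×4.09/(0.324−1.46) × (0.1978−0.6979) = (-5.257)×(-0.5001) = 2.629 mol/L.
C_A = C_{A0}e^(−k₁τ) = 0.8089 mol/L, so C_S = C_{A0}−C_A−C_R = 0.6520 mol/L; C_R/C_S = 4.03.

4.03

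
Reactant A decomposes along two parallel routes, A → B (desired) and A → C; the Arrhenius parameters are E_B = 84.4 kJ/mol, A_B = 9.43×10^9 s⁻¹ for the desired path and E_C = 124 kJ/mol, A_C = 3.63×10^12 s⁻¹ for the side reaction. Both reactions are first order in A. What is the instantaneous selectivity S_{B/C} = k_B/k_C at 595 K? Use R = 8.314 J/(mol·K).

7.78

With equal orders, S_{B/C} = k_B/k_C = (A_B/A_C)·exp[(E_C−E_B)/(RT)].
(E_C−E_B)/(RT) = (124−84.4)×10³/(8.314×595) = 39600/4947 = 8.005.
k_B/k_C = (9.43×10^9/3.63×10^12)·exp(8.005) = 0.002598 × 2996 = 7.78.
Since E_B < E_C, lowering the temperature improves selectivity toward B.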